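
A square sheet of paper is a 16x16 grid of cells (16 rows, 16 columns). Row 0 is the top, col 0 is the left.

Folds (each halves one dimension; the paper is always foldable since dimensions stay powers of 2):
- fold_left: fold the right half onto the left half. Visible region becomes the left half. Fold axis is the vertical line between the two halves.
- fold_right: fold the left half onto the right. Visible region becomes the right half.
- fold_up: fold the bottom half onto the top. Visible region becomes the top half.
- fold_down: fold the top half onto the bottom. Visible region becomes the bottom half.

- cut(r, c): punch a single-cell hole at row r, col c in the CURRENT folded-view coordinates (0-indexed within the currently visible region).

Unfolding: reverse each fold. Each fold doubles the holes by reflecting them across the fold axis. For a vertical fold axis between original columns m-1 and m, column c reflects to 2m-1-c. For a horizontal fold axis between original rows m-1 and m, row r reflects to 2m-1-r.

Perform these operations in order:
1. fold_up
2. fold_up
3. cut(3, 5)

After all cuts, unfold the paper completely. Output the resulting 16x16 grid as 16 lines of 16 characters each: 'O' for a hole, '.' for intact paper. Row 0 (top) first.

Answer: ................
................
................
.....O..........
.....O..........
................
................
................
................
................
................
.....O..........
.....O..........
................
................
................

Derivation:
Op 1 fold_up: fold axis h@8; visible region now rows[0,8) x cols[0,16) = 8x16
Op 2 fold_up: fold axis h@4; visible region now rows[0,4) x cols[0,16) = 4x16
Op 3 cut(3, 5): punch at orig (3,5); cuts so far [(3, 5)]; region rows[0,4) x cols[0,16) = 4x16
Unfold 1 (reflect across h@4): 2 holes -> [(3, 5), (4, 5)]
Unfold 2 (reflect across h@8): 4 holes -> [(3, 5), (4, 5), (11, 5), (12, 5)]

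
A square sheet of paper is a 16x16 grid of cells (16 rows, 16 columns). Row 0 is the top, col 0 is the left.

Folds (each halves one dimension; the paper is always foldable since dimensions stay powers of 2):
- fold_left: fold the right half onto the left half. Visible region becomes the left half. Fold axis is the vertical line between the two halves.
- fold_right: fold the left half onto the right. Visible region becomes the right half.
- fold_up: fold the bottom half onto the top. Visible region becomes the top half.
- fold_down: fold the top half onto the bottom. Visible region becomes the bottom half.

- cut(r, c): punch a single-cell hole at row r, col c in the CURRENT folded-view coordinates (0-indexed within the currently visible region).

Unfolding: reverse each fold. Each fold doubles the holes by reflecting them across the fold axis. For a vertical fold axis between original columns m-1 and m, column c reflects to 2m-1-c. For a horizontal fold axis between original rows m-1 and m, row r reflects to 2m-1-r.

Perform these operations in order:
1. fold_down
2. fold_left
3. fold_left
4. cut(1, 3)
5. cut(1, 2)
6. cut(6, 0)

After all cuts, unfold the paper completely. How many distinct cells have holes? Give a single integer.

Op 1 fold_down: fold axis h@8; visible region now rows[8,16) x cols[0,16) = 8x16
Op 2 fold_left: fold axis v@8; visible region now rows[8,16) x cols[0,8) = 8x8
Op 3 fold_left: fold axis v@4; visible region now rows[8,16) x cols[0,4) = 8x4
Op 4 cut(1, 3): punch at orig (9,3); cuts so far [(9, 3)]; region rows[8,16) x cols[0,4) = 8x4
Op 5 cut(1, 2): punch at orig (9,2); cuts so far [(9, 2), (9, 3)]; region rows[8,16) x cols[0,4) = 8x4
Op 6 cut(6, 0): punch at orig (14,0); cuts so far [(9, 2), (9, 3), (14, 0)]; region rows[8,16) x cols[0,4) = 8x4
Unfold 1 (reflect across v@4): 6 holes -> [(9, 2), (9, 3), (9, 4), (9, 5), (14, 0), (14, 7)]
Unfold 2 (reflect across v@8): 12 holes -> [(9, 2), (9, 3), (9, 4), (9, 5), (9, 10), (9, 11), (9, 12), (9, 13), (14, 0), (14, 7), (14, 8), (14, 15)]
Unfold 3 (reflect across h@8): 24 holes -> [(1, 0), (1, 7), (1, 8), (1, 15), (6, 2), (6, 3), (6, 4), (6, 5), (6, 10), (6, 11), (6, 12), (6, 13), (9, 2), (9, 3), (9, 4), (9, 5), (9, 10), (9, 11), (9, 12), (9, 13), (14, 0), (14, 7), (14, 8), (14, 15)]

Answer: 24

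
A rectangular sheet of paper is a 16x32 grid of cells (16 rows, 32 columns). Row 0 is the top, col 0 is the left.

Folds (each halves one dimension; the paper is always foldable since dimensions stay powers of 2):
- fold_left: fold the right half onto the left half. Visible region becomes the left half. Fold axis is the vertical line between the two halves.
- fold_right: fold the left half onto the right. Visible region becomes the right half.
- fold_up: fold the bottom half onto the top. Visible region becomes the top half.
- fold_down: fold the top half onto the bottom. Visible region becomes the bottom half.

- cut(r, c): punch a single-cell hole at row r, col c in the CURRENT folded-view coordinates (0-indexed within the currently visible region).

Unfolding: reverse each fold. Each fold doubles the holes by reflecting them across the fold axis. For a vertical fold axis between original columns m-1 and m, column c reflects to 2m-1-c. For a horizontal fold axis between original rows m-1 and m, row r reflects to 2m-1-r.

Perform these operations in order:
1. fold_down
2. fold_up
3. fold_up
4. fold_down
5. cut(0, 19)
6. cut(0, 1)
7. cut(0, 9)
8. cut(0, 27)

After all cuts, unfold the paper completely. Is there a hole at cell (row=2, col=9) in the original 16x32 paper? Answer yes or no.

Answer: yes

Derivation:
Op 1 fold_down: fold axis h@8; visible region now rows[8,16) x cols[0,32) = 8x32
Op 2 fold_up: fold axis h@12; visible region now rows[8,12) x cols[0,32) = 4x32
Op 3 fold_up: fold axis h@10; visible region now rows[8,10) x cols[0,32) = 2x32
Op 4 fold_down: fold axis h@9; visible region now rows[9,10) x cols[0,32) = 1x32
Op 5 cut(0, 19): punch at orig (9,19); cuts so far [(9, 19)]; region rows[9,10) x cols[0,32) = 1x32
Op 6 cut(0, 1): punch at orig (9,1); cuts so far [(9, 1), (9, 19)]; region rows[9,10) x cols[0,32) = 1x32
Op 7 cut(0, 9): punch at orig (9,9); cuts so far [(9, 1), (9, 9), (9, 19)]; region rows[9,10) x cols[0,32) = 1x32
Op 8 cut(0, 27): punch at orig (9,27); cuts so far [(9, 1), (9, 9), (9, 19), (9, 27)]; region rows[9,10) x cols[0,32) = 1x32
Unfold 1 (reflect across h@9): 8 holes -> [(8, 1), (8, 9), (8, 19), (8, 27), (9, 1), (9, 9), (9, 19), (9, 27)]
Unfold 2 (reflect across h@10): 16 holes -> [(8, 1), (8, 9), (8, 19), (8, 27), (9, 1), (9, 9), (9, 19), (9, 27), (10, 1), (10, 9), (10, 19), (10, 27), (11, 1), (11, 9), (11, 19), (11, 27)]
Unfold 3 (reflect across h@12): 32 holes -> [(8, 1), (8, 9), (8, 19), (8, 27), (9, 1), (9, 9), (9, 19), (9, 27), (10, 1), (10, 9), (10, 19), (10, 27), (11, 1), (11, 9), (11, 19), (11, 27), (12, 1), (12, 9), (12, 19), (12, 27), (13, 1), (13, 9), (13, 19), (13, 27), (14, 1), (14, 9), (14, 19), (14, 27), (15, 1), (15, 9), (15, 19), (15, 27)]
Unfold 4 (reflect across h@8): 64 holes -> [(0, 1), (0, 9), (0, 19), (0, 27), (1, 1), (1, 9), (1, 19), (1, 27), (2, 1), (2, 9), (2, 19), (2, 27), (3, 1), (3, 9), (3, 19), (3, 27), (4, 1), (4, 9), (4, 19), (4, 27), (5, 1), (5, 9), (5, 19), (5, 27), (6, 1), (6, 9), (6, 19), (6, 27), (7, 1), (7, 9), (7, 19), (7, 27), (8, 1), (8, 9), (8, 19), (8, 27), (9, 1), (9, 9), (9, 19), (9, 27), (10, 1), (10, 9), (10, 19), (10, 27), (11, 1), (11, 9), (11, 19), (11, 27), (12, 1), (12, 9), (12, 19), (12, 27), (13, 1), (13, 9), (13, 19), (13, 27), (14, 1), (14, 9), (14, 19), (14, 27), (15, 1), (15, 9), (15, 19), (15, 27)]
Holes: [(0, 1), (0, 9), (0, 19), (0, 27), (1, 1), (1, 9), (1, 19), (1, 27), (2, 1), (2, 9), (2, 19), (2, 27), (3, 1), (3, 9), (3, 19), (3, 27), (4, 1), (4, 9), (4, 19), (4, 27), (5, 1), (5, 9), (5, 19), (5, 27), (6, 1), (6, 9), (6, 19), (6, 27), (7, 1), (7, 9), (7, 19), (7, 27), (8, 1), (8, 9), (8, 19), (8, 27), (9, 1), (9, 9), (9, 19), (9, 27), (10, 1), (10, 9), (10, 19), (10, 27), (11, 1), (11, 9), (11, 19), (11, 27), (12, 1), (12, 9), (12, 19), (12, 27), (13, 1), (13, 9), (13, 19), (13, 27), (14, 1), (14, 9), (14, 19), (14, 27), (15, 1), (15, 9), (15, 19), (15, 27)]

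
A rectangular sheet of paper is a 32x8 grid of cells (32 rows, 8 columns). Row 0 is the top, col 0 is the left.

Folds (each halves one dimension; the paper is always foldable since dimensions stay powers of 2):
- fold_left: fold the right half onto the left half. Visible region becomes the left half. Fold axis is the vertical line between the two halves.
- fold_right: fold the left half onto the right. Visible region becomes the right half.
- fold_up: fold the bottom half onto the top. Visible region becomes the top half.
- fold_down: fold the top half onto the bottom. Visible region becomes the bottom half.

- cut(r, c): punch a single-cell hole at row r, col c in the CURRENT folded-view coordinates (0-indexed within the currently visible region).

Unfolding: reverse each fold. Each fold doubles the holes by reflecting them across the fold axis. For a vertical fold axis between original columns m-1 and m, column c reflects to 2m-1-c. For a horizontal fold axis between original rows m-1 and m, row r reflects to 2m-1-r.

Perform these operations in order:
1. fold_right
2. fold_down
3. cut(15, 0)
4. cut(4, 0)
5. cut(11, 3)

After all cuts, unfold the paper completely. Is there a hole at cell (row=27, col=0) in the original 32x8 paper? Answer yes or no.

Op 1 fold_right: fold axis v@4; visible region now rows[0,32) x cols[4,8) = 32x4
Op 2 fold_down: fold axis h@16; visible region now rows[16,32) x cols[4,8) = 16x4
Op 3 cut(15, 0): punch at orig (31,4); cuts so far [(31, 4)]; region rows[16,32) x cols[4,8) = 16x4
Op 4 cut(4, 0): punch at orig (20,4); cuts so far [(20, 4), (31, 4)]; region rows[16,32) x cols[4,8) = 16x4
Op 5 cut(11, 3): punch at orig (27,7); cuts so far [(20, 4), (27, 7), (31, 4)]; region rows[16,32) x cols[4,8) = 16x4
Unfold 1 (reflect across h@16): 6 holes -> [(0, 4), (4, 7), (11, 4), (20, 4), (27, 7), (31, 4)]
Unfold 2 (reflect across v@4): 12 holes -> [(0, 3), (0, 4), (4, 0), (4, 7), (11, 3), (11, 4), (20, 3), (20, 4), (27, 0), (27, 7), (31, 3), (31, 4)]
Holes: [(0, 3), (0, 4), (4, 0), (4, 7), (11, 3), (11, 4), (20, 3), (20, 4), (27, 0), (27, 7), (31, 3), (31, 4)]

Answer: yes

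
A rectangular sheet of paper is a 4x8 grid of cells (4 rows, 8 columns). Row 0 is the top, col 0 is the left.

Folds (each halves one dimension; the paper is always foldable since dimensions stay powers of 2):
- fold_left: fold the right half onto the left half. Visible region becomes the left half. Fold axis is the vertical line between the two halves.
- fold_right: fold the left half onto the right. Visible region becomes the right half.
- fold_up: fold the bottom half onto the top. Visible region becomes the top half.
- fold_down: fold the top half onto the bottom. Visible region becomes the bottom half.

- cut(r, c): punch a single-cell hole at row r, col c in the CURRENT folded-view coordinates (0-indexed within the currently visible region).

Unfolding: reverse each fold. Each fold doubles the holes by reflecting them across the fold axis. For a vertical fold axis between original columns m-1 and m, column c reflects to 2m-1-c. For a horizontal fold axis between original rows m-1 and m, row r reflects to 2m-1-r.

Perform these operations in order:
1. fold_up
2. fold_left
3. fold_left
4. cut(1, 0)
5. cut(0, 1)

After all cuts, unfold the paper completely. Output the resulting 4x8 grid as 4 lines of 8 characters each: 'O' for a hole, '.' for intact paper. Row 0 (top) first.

Op 1 fold_up: fold axis h@2; visible region now rows[0,2) x cols[0,8) = 2x8
Op 2 fold_left: fold axis v@4; visible region now rows[0,2) x cols[0,4) = 2x4
Op 3 fold_left: fold axis v@2; visible region now rows[0,2) x cols[0,2) = 2x2
Op 4 cut(1, 0): punch at orig (1,0); cuts so far [(1, 0)]; region rows[0,2) x cols[0,2) = 2x2
Op 5 cut(0, 1): punch at orig (0,1); cuts so far [(0, 1), (1, 0)]; region rows[0,2) x cols[0,2) = 2x2
Unfold 1 (reflect across v@2): 4 holes -> [(0, 1), (0, 2), (1, 0), (1, 3)]
Unfold 2 (reflect across v@4): 8 holes -> [(0, 1), (0, 2), (0, 5), (0, 6), (1, 0), (1, 3), (1, 4), (1, 7)]
Unfold 3 (reflect across h@2): 16 holes -> [(0, 1), (0, 2), (0, 5), (0, 6), (1, 0), (1, 3), (1, 4), (1, 7), (2, 0), (2, 3), (2, 4), (2, 7), (3, 1), (3, 2), (3, 5), (3, 6)]

Answer: .OO..OO.
O..OO..O
O..OO..O
.OO..OO.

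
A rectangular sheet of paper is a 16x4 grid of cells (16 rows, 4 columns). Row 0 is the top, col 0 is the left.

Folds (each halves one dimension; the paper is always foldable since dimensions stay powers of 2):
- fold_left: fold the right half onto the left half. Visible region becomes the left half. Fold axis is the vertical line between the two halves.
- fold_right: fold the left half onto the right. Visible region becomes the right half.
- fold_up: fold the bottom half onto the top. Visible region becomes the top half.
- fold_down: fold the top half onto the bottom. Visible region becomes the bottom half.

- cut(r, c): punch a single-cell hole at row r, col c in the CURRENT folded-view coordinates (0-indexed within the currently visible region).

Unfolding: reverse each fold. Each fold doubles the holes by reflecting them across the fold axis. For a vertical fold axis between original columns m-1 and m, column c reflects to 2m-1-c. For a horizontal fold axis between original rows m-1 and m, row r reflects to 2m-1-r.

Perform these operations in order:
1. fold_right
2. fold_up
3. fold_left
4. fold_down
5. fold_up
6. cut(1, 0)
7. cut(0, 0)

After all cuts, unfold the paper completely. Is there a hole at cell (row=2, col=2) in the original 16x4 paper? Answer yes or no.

Op 1 fold_right: fold axis v@2; visible region now rows[0,16) x cols[2,4) = 16x2
Op 2 fold_up: fold axis h@8; visible region now rows[0,8) x cols[2,4) = 8x2
Op 3 fold_left: fold axis v@3; visible region now rows[0,8) x cols[2,3) = 8x1
Op 4 fold_down: fold axis h@4; visible region now rows[4,8) x cols[2,3) = 4x1
Op 5 fold_up: fold axis h@6; visible region now rows[4,6) x cols[2,3) = 2x1
Op 6 cut(1, 0): punch at orig (5,2); cuts so far [(5, 2)]; region rows[4,6) x cols[2,3) = 2x1
Op 7 cut(0, 0): punch at orig (4,2); cuts so far [(4, 2), (5, 2)]; region rows[4,6) x cols[2,3) = 2x1
Unfold 1 (reflect across h@6): 4 holes -> [(4, 2), (5, 2), (6, 2), (7, 2)]
Unfold 2 (reflect across h@4): 8 holes -> [(0, 2), (1, 2), (2, 2), (3, 2), (4, 2), (5, 2), (6, 2), (7, 2)]
Unfold 3 (reflect across v@3): 16 holes -> [(0, 2), (0, 3), (1, 2), (1, 3), (2, 2), (2, 3), (3, 2), (3, 3), (4, 2), (4, 3), (5, 2), (5, 3), (6, 2), (6, 3), (7, 2), (7, 3)]
Unfold 4 (reflect across h@8): 32 holes -> [(0, 2), (0, 3), (1, 2), (1, 3), (2, 2), (2, 3), (3, 2), (3, 3), (4, 2), (4, 3), (5, 2), (5, 3), (6, 2), (6, 3), (7, 2), (7, 3), (8, 2), (8, 3), (9, 2), (9, 3), (10, 2), (10, 3), (11, 2), (11, 3), (12, 2), (12, 3), (13, 2), (13, 3), (14, 2), (14, 3), (15, 2), (15, 3)]
Unfold 5 (reflect across v@2): 64 holes -> [(0, 0), (0, 1), (0, 2), (0, 3), (1, 0), (1, 1), (1, 2), (1, 3), (2, 0), (2, 1), (2, 2), (2, 3), (3, 0), (3, 1), (3, 2), (3, 3), (4, 0), (4, 1), (4, 2), (4, 3), (5, 0), (5, 1), (5, 2), (5, 3), (6, 0), (6, 1), (6, 2), (6, 3), (7, 0), (7, 1), (7, 2), (7, 3), (8, 0), (8, 1), (8, 2), (8, 3), (9, 0), (9, 1), (9, 2), (9, 3), (10, 0), (10, 1), (10, 2), (10, 3), (11, 0), (11, 1), (11, 2), (11, 3), (12, 0), (12, 1), (12, 2), (12, 3), (13, 0), (13, 1), (13, 2), (13, 3), (14, 0), (14, 1), (14, 2), (14, 3), (15, 0), (15, 1), (15, 2), (15, 3)]
Holes: [(0, 0), (0, 1), (0, 2), (0, 3), (1, 0), (1, 1), (1, 2), (1, 3), (2, 0), (2, 1), (2, 2), (2, 3), (3, 0), (3, 1), (3, 2), (3, 3), (4, 0), (4, 1), (4, 2), (4, 3), (5, 0), (5, 1), (5, 2), (5, 3), (6, 0), (6, 1), (6, 2), (6, 3), (7, 0), (7, 1), (7, 2), (7, 3), (8, 0), (8, 1), (8, 2), (8, 3), (9, 0), (9, 1), (9, 2), (9, 3), (10, 0), (10, 1), (10, 2), (10, 3), (11, 0), (11, 1), (11, 2), (11, 3), (12, 0), (12, 1), (12, 2), (12, 3), (13, 0), (13, 1), (13, 2), (13, 3), (14, 0), (14, 1), (14, 2), (14, 3), (15, 0), (15, 1), (15, 2), (15, 3)]

Answer: yes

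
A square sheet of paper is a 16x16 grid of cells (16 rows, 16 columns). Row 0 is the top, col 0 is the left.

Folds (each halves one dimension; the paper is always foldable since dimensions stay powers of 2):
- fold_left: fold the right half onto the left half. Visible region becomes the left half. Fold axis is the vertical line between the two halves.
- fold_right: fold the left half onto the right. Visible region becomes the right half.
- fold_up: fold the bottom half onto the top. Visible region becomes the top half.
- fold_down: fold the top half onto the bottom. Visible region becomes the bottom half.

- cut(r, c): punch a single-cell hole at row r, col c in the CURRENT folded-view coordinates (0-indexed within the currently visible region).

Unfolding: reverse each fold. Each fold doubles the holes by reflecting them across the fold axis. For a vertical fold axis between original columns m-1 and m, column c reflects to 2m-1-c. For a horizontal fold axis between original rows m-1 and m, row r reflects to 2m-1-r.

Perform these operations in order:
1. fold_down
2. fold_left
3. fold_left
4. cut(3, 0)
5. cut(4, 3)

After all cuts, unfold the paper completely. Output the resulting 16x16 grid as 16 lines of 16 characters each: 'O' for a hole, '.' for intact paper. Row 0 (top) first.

Op 1 fold_down: fold axis h@8; visible region now rows[8,16) x cols[0,16) = 8x16
Op 2 fold_left: fold axis v@8; visible region now rows[8,16) x cols[0,8) = 8x8
Op 3 fold_left: fold axis v@4; visible region now rows[8,16) x cols[0,4) = 8x4
Op 4 cut(3, 0): punch at orig (11,0); cuts so far [(11, 0)]; region rows[8,16) x cols[0,4) = 8x4
Op 5 cut(4, 3): punch at orig (12,3); cuts so far [(11, 0), (12, 3)]; region rows[8,16) x cols[0,4) = 8x4
Unfold 1 (reflect across v@4): 4 holes -> [(11, 0), (11, 7), (12, 3), (12, 4)]
Unfold 2 (reflect across v@8): 8 holes -> [(11, 0), (11, 7), (11, 8), (11, 15), (12, 3), (12, 4), (12, 11), (12, 12)]
Unfold 3 (reflect across h@8): 16 holes -> [(3, 3), (3, 4), (3, 11), (3, 12), (4, 0), (4, 7), (4, 8), (4, 15), (11, 0), (11, 7), (11, 8), (11, 15), (12, 3), (12, 4), (12, 11), (12, 12)]

Answer: ................
................
................
...OO......OO...
O......OO......O
................
................
................
................
................
................
O......OO......O
...OO......OO...
................
................
................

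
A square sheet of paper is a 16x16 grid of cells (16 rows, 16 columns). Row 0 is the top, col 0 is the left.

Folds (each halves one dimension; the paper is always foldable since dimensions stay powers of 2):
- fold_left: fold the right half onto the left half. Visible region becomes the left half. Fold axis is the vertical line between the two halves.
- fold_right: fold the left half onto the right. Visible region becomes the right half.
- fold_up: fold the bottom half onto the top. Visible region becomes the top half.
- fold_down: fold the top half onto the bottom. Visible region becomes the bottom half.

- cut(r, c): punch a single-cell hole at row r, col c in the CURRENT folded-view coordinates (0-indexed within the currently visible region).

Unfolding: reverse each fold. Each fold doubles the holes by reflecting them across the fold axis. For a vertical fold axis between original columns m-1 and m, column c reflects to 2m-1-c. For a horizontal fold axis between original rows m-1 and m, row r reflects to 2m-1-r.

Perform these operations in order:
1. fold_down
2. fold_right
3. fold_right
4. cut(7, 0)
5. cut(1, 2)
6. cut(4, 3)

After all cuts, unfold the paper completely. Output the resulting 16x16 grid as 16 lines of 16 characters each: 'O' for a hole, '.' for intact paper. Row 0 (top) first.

Op 1 fold_down: fold axis h@8; visible region now rows[8,16) x cols[0,16) = 8x16
Op 2 fold_right: fold axis v@8; visible region now rows[8,16) x cols[8,16) = 8x8
Op 3 fold_right: fold axis v@12; visible region now rows[8,16) x cols[12,16) = 8x4
Op 4 cut(7, 0): punch at orig (15,12); cuts so far [(15, 12)]; region rows[8,16) x cols[12,16) = 8x4
Op 5 cut(1, 2): punch at orig (9,14); cuts so far [(9, 14), (15, 12)]; region rows[8,16) x cols[12,16) = 8x4
Op 6 cut(4, 3): punch at orig (12,15); cuts so far [(9, 14), (12, 15), (15, 12)]; region rows[8,16) x cols[12,16) = 8x4
Unfold 1 (reflect across v@12): 6 holes -> [(9, 9), (9, 14), (12, 8), (12, 15), (15, 11), (15, 12)]
Unfold 2 (reflect across v@8): 12 holes -> [(9, 1), (9, 6), (9, 9), (9, 14), (12, 0), (12, 7), (12, 8), (12, 15), (15, 3), (15, 4), (15, 11), (15, 12)]
Unfold 3 (reflect across h@8): 24 holes -> [(0, 3), (0, 4), (0, 11), (0, 12), (3, 0), (3, 7), (3, 8), (3, 15), (6, 1), (6, 6), (6, 9), (6, 14), (9, 1), (9, 6), (9, 9), (9, 14), (12, 0), (12, 7), (12, 8), (12, 15), (15, 3), (15, 4), (15, 11), (15, 12)]

Answer: ...OO......OO...
................
................
O......OO......O
................
................
.O....O..O....O.
................
................
.O....O..O....O.
................
................
O......OO......O
................
................
...OO......OO...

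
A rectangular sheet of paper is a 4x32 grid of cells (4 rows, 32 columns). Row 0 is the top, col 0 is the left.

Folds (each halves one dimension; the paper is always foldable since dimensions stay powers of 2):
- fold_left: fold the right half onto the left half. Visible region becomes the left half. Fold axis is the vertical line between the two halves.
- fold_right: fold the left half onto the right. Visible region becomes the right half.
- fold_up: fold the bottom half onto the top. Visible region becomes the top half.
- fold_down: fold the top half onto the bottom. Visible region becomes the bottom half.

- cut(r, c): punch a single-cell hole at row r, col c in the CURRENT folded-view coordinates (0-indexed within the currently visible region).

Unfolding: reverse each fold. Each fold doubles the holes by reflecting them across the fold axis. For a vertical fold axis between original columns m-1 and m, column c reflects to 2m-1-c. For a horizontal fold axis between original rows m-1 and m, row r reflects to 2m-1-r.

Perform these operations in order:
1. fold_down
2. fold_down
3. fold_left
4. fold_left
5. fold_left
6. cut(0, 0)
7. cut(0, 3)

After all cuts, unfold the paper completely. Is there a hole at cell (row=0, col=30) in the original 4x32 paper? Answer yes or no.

Answer: no

Derivation:
Op 1 fold_down: fold axis h@2; visible region now rows[2,4) x cols[0,32) = 2x32
Op 2 fold_down: fold axis h@3; visible region now rows[3,4) x cols[0,32) = 1x32
Op 3 fold_left: fold axis v@16; visible region now rows[3,4) x cols[0,16) = 1x16
Op 4 fold_left: fold axis v@8; visible region now rows[3,4) x cols[0,8) = 1x8
Op 5 fold_left: fold axis v@4; visible region now rows[3,4) x cols[0,4) = 1x4
Op 6 cut(0, 0): punch at orig (3,0); cuts so far [(3, 0)]; region rows[3,4) x cols[0,4) = 1x4
Op 7 cut(0, 3): punch at orig (3,3); cuts so far [(3, 0), (3, 3)]; region rows[3,4) x cols[0,4) = 1x4
Unfold 1 (reflect across v@4): 4 holes -> [(3, 0), (3, 3), (3, 4), (3, 7)]
Unfold 2 (reflect across v@8): 8 holes -> [(3, 0), (3, 3), (3, 4), (3, 7), (3, 8), (3, 11), (3, 12), (3, 15)]
Unfold 3 (reflect across v@16): 16 holes -> [(3, 0), (3, 3), (3, 4), (3, 7), (3, 8), (3, 11), (3, 12), (3, 15), (3, 16), (3, 19), (3, 20), (3, 23), (3, 24), (3, 27), (3, 28), (3, 31)]
Unfold 4 (reflect across h@3): 32 holes -> [(2, 0), (2, 3), (2, 4), (2, 7), (2, 8), (2, 11), (2, 12), (2, 15), (2, 16), (2, 19), (2, 20), (2, 23), (2, 24), (2, 27), (2, 28), (2, 31), (3, 0), (3, 3), (3, 4), (3, 7), (3, 8), (3, 11), (3, 12), (3, 15), (3, 16), (3, 19), (3, 20), (3, 23), (3, 24), (3, 27), (3, 28), (3, 31)]
Unfold 5 (reflect across h@2): 64 holes -> [(0, 0), (0, 3), (0, 4), (0, 7), (0, 8), (0, 11), (0, 12), (0, 15), (0, 16), (0, 19), (0, 20), (0, 23), (0, 24), (0, 27), (0, 28), (0, 31), (1, 0), (1, 3), (1, 4), (1, 7), (1, 8), (1, 11), (1, 12), (1, 15), (1, 16), (1, 19), (1, 20), (1, 23), (1, 24), (1, 27), (1, 28), (1, 31), (2, 0), (2, 3), (2, 4), (2, 7), (2, 8), (2, 11), (2, 12), (2, 15), (2, 16), (2, 19), (2, 20), (2, 23), (2, 24), (2, 27), (2, 28), (2, 31), (3, 0), (3, 3), (3, 4), (3, 7), (3, 8), (3, 11), (3, 12), (3, 15), (3, 16), (3, 19), (3, 20), (3, 23), (3, 24), (3, 27), (3, 28), (3, 31)]
Holes: [(0, 0), (0, 3), (0, 4), (0, 7), (0, 8), (0, 11), (0, 12), (0, 15), (0, 16), (0, 19), (0, 20), (0, 23), (0, 24), (0, 27), (0, 28), (0, 31), (1, 0), (1, 3), (1, 4), (1, 7), (1, 8), (1, 11), (1, 12), (1, 15), (1, 16), (1, 19), (1, 20), (1, 23), (1, 24), (1, 27), (1, 28), (1, 31), (2, 0), (2, 3), (2, 4), (2, 7), (2, 8), (2, 11), (2, 12), (2, 15), (2, 16), (2, 19), (2, 20), (2, 23), (2, 24), (2, 27), (2, 28), (2, 31), (3, 0), (3, 3), (3, 4), (3, 7), (3, 8), (3, 11), (3, 12), (3, 15), (3, 16), (3, 19), (3, 20), (3, 23), (3, 24), (3, 27), (3, 28), (3, 31)]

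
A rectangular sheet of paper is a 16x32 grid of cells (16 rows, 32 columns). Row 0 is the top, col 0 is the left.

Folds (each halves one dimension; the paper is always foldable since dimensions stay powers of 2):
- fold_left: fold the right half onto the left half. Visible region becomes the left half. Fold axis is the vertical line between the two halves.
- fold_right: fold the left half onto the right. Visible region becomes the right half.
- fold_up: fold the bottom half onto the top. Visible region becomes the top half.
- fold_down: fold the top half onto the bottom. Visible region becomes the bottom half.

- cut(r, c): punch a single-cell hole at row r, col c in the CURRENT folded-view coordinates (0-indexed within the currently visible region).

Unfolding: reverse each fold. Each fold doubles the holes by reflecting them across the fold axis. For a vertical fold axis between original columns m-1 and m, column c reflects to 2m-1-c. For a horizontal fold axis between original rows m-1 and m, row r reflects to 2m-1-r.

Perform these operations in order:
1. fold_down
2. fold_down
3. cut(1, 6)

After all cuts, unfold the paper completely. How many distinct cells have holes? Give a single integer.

Op 1 fold_down: fold axis h@8; visible region now rows[8,16) x cols[0,32) = 8x32
Op 2 fold_down: fold axis h@12; visible region now rows[12,16) x cols[0,32) = 4x32
Op 3 cut(1, 6): punch at orig (13,6); cuts so far [(13, 6)]; region rows[12,16) x cols[0,32) = 4x32
Unfold 1 (reflect across h@12): 2 holes -> [(10, 6), (13, 6)]
Unfold 2 (reflect across h@8): 4 holes -> [(2, 6), (5, 6), (10, 6), (13, 6)]

Answer: 4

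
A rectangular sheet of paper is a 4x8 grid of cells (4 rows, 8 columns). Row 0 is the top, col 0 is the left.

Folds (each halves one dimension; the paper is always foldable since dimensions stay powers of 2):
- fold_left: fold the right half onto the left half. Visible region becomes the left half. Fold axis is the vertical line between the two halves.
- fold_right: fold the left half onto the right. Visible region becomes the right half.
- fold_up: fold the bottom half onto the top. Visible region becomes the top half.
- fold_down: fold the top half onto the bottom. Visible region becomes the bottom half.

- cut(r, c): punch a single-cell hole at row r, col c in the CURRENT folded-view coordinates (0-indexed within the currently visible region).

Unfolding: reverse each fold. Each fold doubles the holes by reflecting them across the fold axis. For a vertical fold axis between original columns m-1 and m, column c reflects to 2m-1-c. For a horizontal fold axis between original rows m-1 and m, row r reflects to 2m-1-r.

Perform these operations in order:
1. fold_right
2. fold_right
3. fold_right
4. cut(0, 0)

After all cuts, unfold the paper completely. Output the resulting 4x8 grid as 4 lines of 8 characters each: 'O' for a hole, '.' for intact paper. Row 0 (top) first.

Op 1 fold_right: fold axis v@4; visible region now rows[0,4) x cols[4,8) = 4x4
Op 2 fold_right: fold axis v@6; visible region now rows[0,4) x cols[6,8) = 4x2
Op 3 fold_right: fold axis v@7; visible region now rows[0,4) x cols[7,8) = 4x1
Op 4 cut(0, 0): punch at orig (0,7); cuts so far [(0, 7)]; region rows[0,4) x cols[7,8) = 4x1
Unfold 1 (reflect across v@7): 2 holes -> [(0, 6), (0, 7)]
Unfold 2 (reflect across v@6): 4 holes -> [(0, 4), (0, 5), (0, 6), (0, 7)]
Unfold 3 (reflect across v@4): 8 holes -> [(0, 0), (0, 1), (0, 2), (0, 3), (0, 4), (0, 5), (0, 6), (0, 7)]

Answer: OOOOOOOO
........
........
........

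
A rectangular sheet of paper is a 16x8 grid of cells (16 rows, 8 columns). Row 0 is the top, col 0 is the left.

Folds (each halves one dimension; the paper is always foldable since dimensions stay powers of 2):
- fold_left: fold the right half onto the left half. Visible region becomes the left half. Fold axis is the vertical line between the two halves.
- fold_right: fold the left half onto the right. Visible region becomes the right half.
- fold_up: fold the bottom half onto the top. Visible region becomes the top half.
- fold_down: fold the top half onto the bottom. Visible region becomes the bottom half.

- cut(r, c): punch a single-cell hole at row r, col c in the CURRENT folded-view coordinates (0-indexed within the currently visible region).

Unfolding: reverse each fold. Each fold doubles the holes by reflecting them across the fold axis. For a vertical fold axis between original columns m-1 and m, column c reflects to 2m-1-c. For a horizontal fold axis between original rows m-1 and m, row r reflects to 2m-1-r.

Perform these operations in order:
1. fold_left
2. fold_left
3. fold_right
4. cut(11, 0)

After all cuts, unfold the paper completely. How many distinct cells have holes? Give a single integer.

Answer: 8

Derivation:
Op 1 fold_left: fold axis v@4; visible region now rows[0,16) x cols[0,4) = 16x4
Op 2 fold_left: fold axis v@2; visible region now rows[0,16) x cols[0,2) = 16x2
Op 3 fold_right: fold axis v@1; visible region now rows[0,16) x cols[1,2) = 16x1
Op 4 cut(11, 0): punch at orig (11,1); cuts so far [(11, 1)]; region rows[0,16) x cols[1,2) = 16x1
Unfold 1 (reflect across v@1): 2 holes -> [(11, 0), (11, 1)]
Unfold 2 (reflect across v@2): 4 holes -> [(11, 0), (11, 1), (11, 2), (11, 3)]
Unfold 3 (reflect across v@4): 8 holes -> [(11, 0), (11, 1), (11, 2), (11, 3), (11, 4), (11, 5), (11, 6), (11, 7)]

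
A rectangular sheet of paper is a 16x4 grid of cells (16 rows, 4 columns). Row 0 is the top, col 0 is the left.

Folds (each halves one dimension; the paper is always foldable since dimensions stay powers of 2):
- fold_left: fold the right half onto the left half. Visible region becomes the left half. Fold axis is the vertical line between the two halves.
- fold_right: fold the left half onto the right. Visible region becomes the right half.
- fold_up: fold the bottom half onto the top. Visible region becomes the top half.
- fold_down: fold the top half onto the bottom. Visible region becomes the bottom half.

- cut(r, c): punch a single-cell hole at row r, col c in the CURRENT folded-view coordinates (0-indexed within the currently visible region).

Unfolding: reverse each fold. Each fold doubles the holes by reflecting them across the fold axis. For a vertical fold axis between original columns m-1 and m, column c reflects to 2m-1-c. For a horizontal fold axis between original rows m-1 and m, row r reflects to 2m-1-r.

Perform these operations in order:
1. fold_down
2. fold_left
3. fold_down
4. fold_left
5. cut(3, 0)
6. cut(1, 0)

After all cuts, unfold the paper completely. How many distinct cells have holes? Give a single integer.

Answer: 32

Derivation:
Op 1 fold_down: fold axis h@8; visible region now rows[8,16) x cols[0,4) = 8x4
Op 2 fold_left: fold axis v@2; visible region now rows[8,16) x cols[0,2) = 8x2
Op 3 fold_down: fold axis h@12; visible region now rows[12,16) x cols[0,2) = 4x2
Op 4 fold_left: fold axis v@1; visible region now rows[12,16) x cols[0,1) = 4x1
Op 5 cut(3, 0): punch at orig (15,0); cuts so far [(15, 0)]; region rows[12,16) x cols[0,1) = 4x1
Op 6 cut(1, 0): punch at orig (13,0); cuts so far [(13, 0), (15, 0)]; region rows[12,16) x cols[0,1) = 4x1
Unfold 1 (reflect across v@1): 4 holes -> [(13, 0), (13, 1), (15, 0), (15, 1)]
Unfold 2 (reflect across h@12): 8 holes -> [(8, 0), (8, 1), (10, 0), (10, 1), (13, 0), (13, 1), (15, 0), (15, 1)]
Unfold 3 (reflect across v@2): 16 holes -> [(8, 0), (8, 1), (8, 2), (8, 3), (10, 0), (10, 1), (10, 2), (10, 3), (13, 0), (13, 1), (13, 2), (13, 3), (15, 0), (15, 1), (15, 2), (15, 3)]
Unfold 4 (reflect across h@8): 32 holes -> [(0, 0), (0, 1), (0, 2), (0, 3), (2, 0), (2, 1), (2, 2), (2, 3), (5, 0), (5, 1), (5, 2), (5, 3), (7, 0), (7, 1), (7, 2), (7, 3), (8, 0), (8, 1), (8, 2), (8, 3), (10, 0), (10, 1), (10, 2), (10, 3), (13, 0), (13, 1), (13, 2), (13, 3), (15, 0), (15, 1), (15, 2), (15, 3)]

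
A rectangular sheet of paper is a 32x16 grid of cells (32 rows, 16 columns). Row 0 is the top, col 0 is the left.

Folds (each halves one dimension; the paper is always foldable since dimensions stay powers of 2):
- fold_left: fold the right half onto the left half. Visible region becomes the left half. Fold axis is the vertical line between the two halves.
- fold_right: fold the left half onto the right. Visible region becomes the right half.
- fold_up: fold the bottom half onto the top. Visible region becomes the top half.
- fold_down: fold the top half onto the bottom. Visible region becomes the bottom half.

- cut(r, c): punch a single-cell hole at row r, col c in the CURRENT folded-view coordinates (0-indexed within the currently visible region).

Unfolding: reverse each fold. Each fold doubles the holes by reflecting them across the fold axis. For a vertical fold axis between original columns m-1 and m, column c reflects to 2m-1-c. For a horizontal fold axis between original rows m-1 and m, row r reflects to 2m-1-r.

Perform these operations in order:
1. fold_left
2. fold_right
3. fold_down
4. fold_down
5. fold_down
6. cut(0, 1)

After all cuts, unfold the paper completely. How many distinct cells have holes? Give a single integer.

Op 1 fold_left: fold axis v@8; visible region now rows[0,32) x cols[0,8) = 32x8
Op 2 fold_right: fold axis v@4; visible region now rows[0,32) x cols[4,8) = 32x4
Op 3 fold_down: fold axis h@16; visible region now rows[16,32) x cols[4,8) = 16x4
Op 4 fold_down: fold axis h@24; visible region now rows[24,32) x cols[4,8) = 8x4
Op 5 fold_down: fold axis h@28; visible region now rows[28,32) x cols[4,8) = 4x4
Op 6 cut(0, 1): punch at orig (28,5); cuts so far [(28, 5)]; region rows[28,32) x cols[4,8) = 4x4
Unfold 1 (reflect across h@28): 2 holes -> [(27, 5), (28, 5)]
Unfold 2 (reflect across h@24): 4 holes -> [(19, 5), (20, 5), (27, 5), (28, 5)]
Unfold 3 (reflect across h@16): 8 holes -> [(3, 5), (4, 5), (11, 5), (12, 5), (19, 5), (20, 5), (27, 5), (28, 5)]
Unfold 4 (reflect across v@4): 16 holes -> [(3, 2), (3, 5), (4, 2), (4, 5), (11, 2), (11, 5), (12, 2), (12, 5), (19, 2), (19, 5), (20, 2), (20, 5), (27, 2), (27, 5), (28, 2), (28, 5)]
Unfold 5 (reflect across v@8): 32 holes -> [(3, 2), (3, 5), (3, 10), (3, 13), (4, 2), (4, 5), (4, 10), (4, 13), (11, 2), (11, 5), (11, 10), (11, 13), (12, 2), (12, 5), (12, 10), (12, 13), (19, 2), (19, 5), (19, 10), (19, 13), (20, 2), (20, 5), (20, 10), (20, 13), (27, 2), (27, 5), (27, 10), (27, 13), (28, 2), (28, 5), (28, 10), (28, 13)]

Answer: 32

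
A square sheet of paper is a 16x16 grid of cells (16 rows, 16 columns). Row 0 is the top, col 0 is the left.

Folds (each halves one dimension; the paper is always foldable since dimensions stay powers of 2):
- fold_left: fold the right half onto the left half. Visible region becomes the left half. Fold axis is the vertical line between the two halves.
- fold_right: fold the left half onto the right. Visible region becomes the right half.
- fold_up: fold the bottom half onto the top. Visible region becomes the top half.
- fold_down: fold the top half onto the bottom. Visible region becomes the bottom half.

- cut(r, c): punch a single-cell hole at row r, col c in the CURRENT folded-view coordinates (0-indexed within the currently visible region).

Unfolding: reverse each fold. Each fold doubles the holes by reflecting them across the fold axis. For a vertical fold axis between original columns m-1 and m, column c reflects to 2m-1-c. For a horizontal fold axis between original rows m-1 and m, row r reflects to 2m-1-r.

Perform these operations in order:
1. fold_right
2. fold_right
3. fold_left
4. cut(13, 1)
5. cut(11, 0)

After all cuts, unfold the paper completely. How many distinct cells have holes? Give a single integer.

Answer: 16

Derivation:
Op 1 fold_right: fold axis v@8; visible region now rows[0,16) x cols[8,16) = 16x8
Op 2 fold_right: fold axis v@12; visible region now rows[0,16) x cols[12,16) = 16x4
Op 3 fold_left: fold axis v@14; visible region now rows[0,16) x cols[12,14) = 16x2
Op 4 cut(13, 1): punch at orig (13,13); cuts so far [(13, 13)]; region rows[0,16) x cols[12,14) = 16x2
Op 5 cut(11, 0): punch at orig (11,12); cuts so far [(11, 12), (13, 13)]; region rows[0,16) x cols[12,14) = 16x2
Unfold 1 (reflect across v@14): 4 holes -> [(11, 12), (11, 15), (13, 13), (13, 14)]
Unfold 2 (reflect across v@12): 8 holes -> [(11, 8), (11, 11), (11, 12), (11, 15), (13, 9), (13, 10), (13, 13), (13, 14)]
Unfold 3 (reflect across v@8): 16 holes -> [(11, 0), (11, 3), (11, 4), (11, 7), (11, 8), (11, 11), (11, 12), (11, 15), (13, 1), (13, 2), (13, 5), (13, 6), (13, 9), (13, 10), (13, 13), (13, 14)]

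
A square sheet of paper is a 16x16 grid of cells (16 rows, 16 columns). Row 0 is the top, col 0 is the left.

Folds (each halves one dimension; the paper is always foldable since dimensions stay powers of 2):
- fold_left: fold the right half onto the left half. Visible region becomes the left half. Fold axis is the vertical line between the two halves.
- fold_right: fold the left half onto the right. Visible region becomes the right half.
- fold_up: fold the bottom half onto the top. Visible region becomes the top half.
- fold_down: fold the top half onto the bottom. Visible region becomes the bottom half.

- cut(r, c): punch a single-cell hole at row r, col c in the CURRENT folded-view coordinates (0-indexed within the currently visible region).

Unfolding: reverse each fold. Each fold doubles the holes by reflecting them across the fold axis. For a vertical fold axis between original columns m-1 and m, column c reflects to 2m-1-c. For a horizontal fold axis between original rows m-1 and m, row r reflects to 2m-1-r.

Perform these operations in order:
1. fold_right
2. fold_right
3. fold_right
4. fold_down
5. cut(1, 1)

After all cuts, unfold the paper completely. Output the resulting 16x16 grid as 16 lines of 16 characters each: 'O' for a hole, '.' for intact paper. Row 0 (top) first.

Op 1 fold_right: fold axis v@8; visible region now rows[0,16) x cols[8,16) = 16x8
Op 2 fold_right: fold axis v@12; visible region now rows[0,16) x cols[12,16) = 16x4
Op 3 fold_right: fold axis v@14; visible region now rows[0,16) x cols[14,16) = 16x2
Op 4 fold_down: fold axis h@8; visible region now rows[8,16) x cols[14,16) = 8x2
Op 5 cut(1, 1): punch at orig (9,15); cuts so far [(9, 15)]; region rows[8,16) x cols[14,16) = 8x2
Unfold 1 (reflect across h@8): 2 holes -> [(6, 15), (9, 15)]
Unfold 2 (reflect across v@14): 4 holes -> [(6, 12), (6, 15), (9, 12), (9, 15)]
Unfold 3 (reflect across v@12): 8 holes -> [(6, 8), (6, 11), (6, 12), (6, 15), (9, 8), (9, 11), (9, 12), (9, 15)]
Unfold 4 (reflect across v@8): 16 holes -> [(6, 0), (6, 3), (6, 4), (6, 7), (6, 8), (6, 11), (6, 12), (6, 15), (9, 0), (9, 3), (9, 4), (9, 7), (9, 8), (9, 11), (9, 12), (9, 15)]

Answer: ................
................
................
................
................
................
O..OO..OO..OO..O
................
................
O..OO..OO..OO..O
................
................
................
................
................
................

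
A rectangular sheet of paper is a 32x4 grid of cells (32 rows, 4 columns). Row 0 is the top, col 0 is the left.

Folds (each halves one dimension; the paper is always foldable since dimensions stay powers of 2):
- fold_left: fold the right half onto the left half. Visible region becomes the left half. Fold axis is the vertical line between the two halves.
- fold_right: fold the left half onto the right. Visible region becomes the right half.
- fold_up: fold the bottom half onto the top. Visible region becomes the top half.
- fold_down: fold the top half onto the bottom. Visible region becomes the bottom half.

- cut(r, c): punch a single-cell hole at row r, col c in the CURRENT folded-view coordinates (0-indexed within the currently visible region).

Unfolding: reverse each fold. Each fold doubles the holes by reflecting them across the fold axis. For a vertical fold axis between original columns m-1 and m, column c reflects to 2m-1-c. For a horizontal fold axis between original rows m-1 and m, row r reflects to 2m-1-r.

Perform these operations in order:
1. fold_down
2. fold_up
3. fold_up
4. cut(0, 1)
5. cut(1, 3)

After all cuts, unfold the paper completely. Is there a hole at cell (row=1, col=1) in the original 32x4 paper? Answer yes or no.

Answer: no

Derivation:
Op 1 fold_down: fold axis h@16; visible region now rows[16,32) x cols[0,4) = 16x4
Op 2 fold_up: fold axis h@24; visible region now rows[16,24) x cols[0,4) = 8x4
Op 3 fold_up: fold axis h@20; visible region now rows[16,20) x cols[0,4) = 4x4
Op 4 cut(0, 1): punch at orig (16,1); cuts so far [(16, 1)]; region rows[16,20) x cols[0,4) = 4x4
Op 5 cut(1, 3): punch at orig (17,3); cuts so far [(16, 1), (17, 3)]; region rows[16,20) x cols[0,4) = 4x4
Unfold 1 (reflect across h@20): 4 holes -> [(16, 1), (17, 3), (22, 3), (23, 1)]
Unfold 2 (reflect across h@24): 8 holes -> [(16, 1), (17, 3), (22, 3), (23, 1), (24, 1), (25, 3), (30, 3), (31, 1)]
Unfold 3 (reflect across h@16): 16 holes -> [(0, 1), (1, 3), (6, 3), (7, 1), (8, 1), (9, 3), (14, 3), (15, 1), (16, 1), (17, 3), (22, 3), (23, 1), (24, 1), (25, 3), (30, 3), (31, 1)]
Holes: [(0, 1), (1, 3), (6, 3), (7, 1), (8, 1), (9, 3), (14, 3), (15, 1), (16, 1), (17, 3), (22, 3), (23, 1), (24, 1), (25, 3), (30, 3), (31, 1)]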